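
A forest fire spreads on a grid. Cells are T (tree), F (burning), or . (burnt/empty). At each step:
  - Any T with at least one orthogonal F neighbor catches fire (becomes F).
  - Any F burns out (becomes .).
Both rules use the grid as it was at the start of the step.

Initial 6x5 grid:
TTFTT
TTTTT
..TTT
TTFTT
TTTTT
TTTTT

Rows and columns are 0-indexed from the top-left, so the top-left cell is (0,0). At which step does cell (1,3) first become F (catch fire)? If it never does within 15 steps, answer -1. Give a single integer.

Step 1: cell (1,3)='T' (+7 fires, +2 burnt)
Step 2: cell (1,3)='F' (+10 fires, +7 burnt)
  -> target ignites at step 2
Step 3: cell (1,3)='.' (+7 fires, +10 burnt)
Step 4: cell (1,3)='.' (+2 fires, +7 burnt)
Step 5: cell (1,3)='.' (+0 fires, +2 burnt)
  fire out at step 5

2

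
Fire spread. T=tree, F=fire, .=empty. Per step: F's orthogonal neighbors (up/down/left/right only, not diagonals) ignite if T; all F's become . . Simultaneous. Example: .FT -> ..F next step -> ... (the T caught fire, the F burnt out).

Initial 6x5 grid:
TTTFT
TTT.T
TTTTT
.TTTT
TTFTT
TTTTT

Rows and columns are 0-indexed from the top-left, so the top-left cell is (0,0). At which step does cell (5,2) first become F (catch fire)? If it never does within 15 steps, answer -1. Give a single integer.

Step 1: cell (5,2)='F' (+6 fires, +2 burnt)
  -> target ignites at step 1
Step 2: cell (5,2)='.' (+10 fires, +6 burnt)
Step 3: cell (5,2)='.' (+8 fires, +10 burnt)
Step 4: cell (5,2)='.' (+2 fires, +8 burnt)
Step 5: cell (5,2)='.' (+0 fires, +2 burnt)
  fire out at step 5

1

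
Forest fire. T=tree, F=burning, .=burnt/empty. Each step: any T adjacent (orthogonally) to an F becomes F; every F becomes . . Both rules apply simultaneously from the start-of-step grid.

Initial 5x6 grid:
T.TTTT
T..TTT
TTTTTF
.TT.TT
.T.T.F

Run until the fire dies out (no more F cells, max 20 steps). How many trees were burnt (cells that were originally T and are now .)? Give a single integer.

Answer: 19

Derivation:
Step 1: +3 fires, +2 burnt (F count now 3)
Step 2: +4 fires, +3 burnt (F count now 4)
Step 3: +3 fires, +4 burnt (F count now 3)
Step 4: +3 fires, +3 burnt (F count now 3)
Step 5: +3 fires, +3 burnt (F count now 3)
Step 6: +2 fires, +3 burnt (F count now 2)
Step 7: +1 fires, +2 burnt (F count now 1)
Step 8: +0 fires, +1 burnt (F count now 0)
Fire out after step 8
Initially T: 20, now '.': 29
Total burnt (originally-T cells now '.'): 19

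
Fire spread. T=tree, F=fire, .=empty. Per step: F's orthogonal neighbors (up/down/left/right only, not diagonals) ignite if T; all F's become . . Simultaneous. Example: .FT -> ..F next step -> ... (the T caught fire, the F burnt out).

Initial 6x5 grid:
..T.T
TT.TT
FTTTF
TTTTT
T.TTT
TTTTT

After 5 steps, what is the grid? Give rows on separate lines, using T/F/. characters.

Step 1: 6 trees catch fire, 2 burn out
  ..T.T
  FT.TF
  .FTF.
  FTTTF
  T.TTT
  TTTTT
Step 2: 8 trees catch fire, 6 burn out
  ..T.F
  .F.F.
  ..F..
  .FTF.
  F.TTF
  TTTTT
Step 3: 4 trees catch fire, 8 burn out
  ..T..
  .....
  .....
  ..F..
  ..TF.
  FTTTF
Step 4: 3 trees catch fire, 4 burn out
  ..T..
  .....
  .....
  .....
  ..F..
  .FTF.
Step 5: 1 trees catch fire, 3 burn out
  ..T..
  .....
  .....
  .....
  .....
  ..F..

..T..
.....
.....
.....
.....
..F..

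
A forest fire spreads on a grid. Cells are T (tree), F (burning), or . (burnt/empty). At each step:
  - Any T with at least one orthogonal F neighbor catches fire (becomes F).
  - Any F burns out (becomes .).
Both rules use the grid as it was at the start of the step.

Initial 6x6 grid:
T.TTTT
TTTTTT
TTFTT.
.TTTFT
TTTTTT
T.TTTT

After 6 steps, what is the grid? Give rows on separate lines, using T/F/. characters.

Step 1: 8 trees catch fire, 2 burn out
  T.TTTT
  TTFTTT
  TF.FF.
  .TFF.F
  TTTTFT
  T.TTTT
Step 2: 10 trees catch fire, 8 burn out
  T.FTTT
  TF.FFT
  F.....
  .F....
  TTFF.F
  T.TTFT
Step 3: 8 trees catch fire, 10 burn out
  T..FFT
  F....F
  ......
  ......
  TF....
  T.FF.F
Step 4: 3 trees catch fire, 8 burn out
  F....F
  ......
  ......
  ......
  F.....
  T.....
Step 5: 1 trees catch fire, 3 burn out
  ......
  ......
  ......
  ......
  ......
  F.....
Step 6: 0 trees catch fire, 1 burn out
  ......
  ......
  ......
  ......
  ......
  ......

......
......
......
......
......
......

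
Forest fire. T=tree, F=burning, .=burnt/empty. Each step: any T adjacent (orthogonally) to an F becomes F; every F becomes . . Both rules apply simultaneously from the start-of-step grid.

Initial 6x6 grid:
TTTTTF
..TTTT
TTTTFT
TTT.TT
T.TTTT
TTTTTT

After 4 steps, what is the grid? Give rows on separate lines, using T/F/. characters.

Step 1: 6 trees catch fire, 2 burn out
  TTTTF.
  ..TTFF
  TTTF.F
  TTT.FT
  T.TTTT
  TTTTTT
Step 2: 5 trees catch fire, 6 burn out
  TTTF..
  ..TF..
  TTF...
  TTT..F
  T.TTFT
  TTTTTT
Step 3: 7 trees catch fire, 5 burn out
  TTF...
  ..F...
  TF....
  TTF...
  T.TF.F
  TTTTFT
Step 4: 6 trees catch fire, 7 burn out
  TF....
  ......
  F.....
  TF....
  T.F...
  TTTF.F

TF....
......
F.....
TF....
T.F...
TTTF.F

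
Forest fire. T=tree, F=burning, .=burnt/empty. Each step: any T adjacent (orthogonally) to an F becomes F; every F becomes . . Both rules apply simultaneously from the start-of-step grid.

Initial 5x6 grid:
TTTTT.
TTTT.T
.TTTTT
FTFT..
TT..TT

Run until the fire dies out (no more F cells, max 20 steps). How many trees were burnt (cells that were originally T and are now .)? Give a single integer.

Step 1: +4 fires, +2 burnt (F count now 4)
Step 2: +4 fires, +4 burnt (F count now 4)
Step 3: +4 fires, +4 burnt (F count now 4)
Step 4: +4 fires, +4 burnt (F count now 4)
Step 5: +3 fires, +4 burnt (F count now 3)
Step 6: +0 fires, +3 burnt (F count now 0)
Fire out after step 6
Initially T: 21, now '.': 28
Total burnt (originally-T cells now '.'): 19

Answer: 19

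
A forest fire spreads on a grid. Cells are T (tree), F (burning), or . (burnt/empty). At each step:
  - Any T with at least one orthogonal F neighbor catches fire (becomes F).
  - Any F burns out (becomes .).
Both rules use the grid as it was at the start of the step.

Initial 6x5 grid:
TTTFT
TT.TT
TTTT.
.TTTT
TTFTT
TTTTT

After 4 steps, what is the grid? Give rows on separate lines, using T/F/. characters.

Step 1: 7 trees catch fire, 2 burn out
  TTF.F
  TT.FT
  TTTT.
  .TFTT
  TF.FT
  TTFTT
Step 2: 10 trees catch fire, 7 burn out
  TF...
  TT..F
  TTFF.
  .F.FT
  F...F
  TF.FT
Step 3: 6 trees catch fire, 10 burn out
  F....
  TF...
  TF...
  ....F
  .....
  F...F
Step 4: 2 trees catch fire, 6 burn out
  .....
  F....
  F....
  .....
  .....
  .....

.....
F....
F....
.....
.....
.....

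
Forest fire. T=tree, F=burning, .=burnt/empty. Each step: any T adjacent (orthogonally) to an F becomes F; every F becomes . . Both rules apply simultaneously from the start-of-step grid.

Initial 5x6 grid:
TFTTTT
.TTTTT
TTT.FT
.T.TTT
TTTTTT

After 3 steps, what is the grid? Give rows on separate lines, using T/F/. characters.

Step 1: 6 trees catch fire, 2 burn out
  F.FTTT
  .FTTFT
  TTT..F
  .T.TFT
  TTTTTT
Step 2: 9 trees catch fire, 6 burn out
  ...FFT
  ..FF.F
  TFT...
  .T.F.F
  TTTTFT
Step 3: 6 trees catch fire, 9 burn out
  .....F
  ......
  F.F...
  .F....
  TTTF.F

.....F
......
F.F...
.F....
TTTF.F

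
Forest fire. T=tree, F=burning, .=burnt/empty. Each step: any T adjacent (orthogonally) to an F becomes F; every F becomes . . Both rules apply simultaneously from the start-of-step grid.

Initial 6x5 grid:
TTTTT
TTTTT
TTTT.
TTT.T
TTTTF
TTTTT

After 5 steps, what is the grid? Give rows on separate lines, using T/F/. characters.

Step 1: 3 trees catch fire, 1 burn out
  TTTTT
  TTTTT
  TTTT.
  TTT.F
  TTTF.
  TTTTF
Step 2: 2 trees catch fire, 3 burn out
  TTTTT
  TTTTT
  TTTT.
  TTT..
  TTF..
  TTTF.
Step 3: 3 trees catch fire, 2 burn out
  TTTTT
  TTTTT
  TTTT.
  TTF..
  TF...
  TTF..
Step 4: 4 trees catch fire, 3 burn out
  TTTTT
  TTTTT
  TTFT.
  TF...
  F....
  TF...
Step 5: 5 trees catch fire, 4 burn out
  TTTTT
  TTFTT
  TF.F.
  F....
  .....
  F....

TTTTT
TTFTT
TF.F.
F....
.....
F....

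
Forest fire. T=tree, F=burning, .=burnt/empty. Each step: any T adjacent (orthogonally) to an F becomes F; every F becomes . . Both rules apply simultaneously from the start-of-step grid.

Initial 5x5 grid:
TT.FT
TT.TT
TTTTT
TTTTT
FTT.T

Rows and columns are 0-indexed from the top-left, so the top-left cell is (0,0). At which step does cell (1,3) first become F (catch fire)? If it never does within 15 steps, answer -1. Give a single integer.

Step 1: cell (1,3)='F' (+4 fires, +2 burnt)
  -> target ignites at step 1
Step 2: cell (1,3)='.' (+5 fires, +4 burnt)
Step 3: cell (1,3)='.' (+6 fires, +5 burnt)
Step 4: cell (1,3)='.' (+3 fires, +6 burnt)
Step 5: cell (1,3)='.' (+2 fires, +3 burnt)
Step 6: cell (1,3)='.' (+0 fires, +2 burnt)
  fire out at step 6

1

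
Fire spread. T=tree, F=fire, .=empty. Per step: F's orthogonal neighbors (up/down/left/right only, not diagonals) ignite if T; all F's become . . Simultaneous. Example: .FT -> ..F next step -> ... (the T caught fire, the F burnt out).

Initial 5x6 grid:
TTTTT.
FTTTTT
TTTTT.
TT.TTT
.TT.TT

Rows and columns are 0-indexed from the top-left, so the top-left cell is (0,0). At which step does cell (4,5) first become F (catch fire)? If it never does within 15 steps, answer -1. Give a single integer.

Step 1: cell (4,5)='T' (+3 fires, +1 burnt)
Step 2: cell (4,5)='T' (+4 fires, +3 burnt)
Step 3: cell (4,5)='T' (+4 fires, +4 burnt)
Step 4: cell (4,5)='T' (+4 fires, +4 burnt)
Step 5: cell (4,5)='T' (+5 fires, +4 burnt)
Step 6: cell (4,5)='T' (+1 fires, +5 burnt)
Step 7: cell (4,5)='T' (+2 fires, +1 burnt)
Step 8: cell (4,5)='F' (+1 fires, +2 burnt)
  -> target ignites at step 8
Step 9: cell (4,5)='.' (+0 fires, +1 burnt)
  fire out at step 9

8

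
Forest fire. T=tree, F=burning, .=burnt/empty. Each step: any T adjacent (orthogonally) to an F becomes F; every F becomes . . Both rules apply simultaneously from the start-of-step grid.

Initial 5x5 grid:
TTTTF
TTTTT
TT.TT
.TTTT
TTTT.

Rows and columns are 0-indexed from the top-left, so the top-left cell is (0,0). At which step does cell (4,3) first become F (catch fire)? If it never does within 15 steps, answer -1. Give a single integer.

Step 1: cell (4,3)='T' (+2 fires, +1 burnt)
Step 2: cell (4,3)='T' (+3 fires, +2 burnt)
Step 3: cell (4,3)='T' (+4 fires, +3 burnt)
Step 4: cell (4,3)='T' (+3 fires, +4 burnt)
Step 5: cell (4,3)='F' (+4 fires, +3 burnt)
  -> target ignites at step 5
Step 6: cell (4,3)='.' (+3 fires, +4 burnt)
Step 7: cell (4,3)='.' (+1 fires, +3 burnt)
Step 8: cell (4,3)='.' (+1 fires, +1 burnt)
Step 9: cell (4,3)='.' (+0 fires, +1 burnt)
  fire out at step 9

5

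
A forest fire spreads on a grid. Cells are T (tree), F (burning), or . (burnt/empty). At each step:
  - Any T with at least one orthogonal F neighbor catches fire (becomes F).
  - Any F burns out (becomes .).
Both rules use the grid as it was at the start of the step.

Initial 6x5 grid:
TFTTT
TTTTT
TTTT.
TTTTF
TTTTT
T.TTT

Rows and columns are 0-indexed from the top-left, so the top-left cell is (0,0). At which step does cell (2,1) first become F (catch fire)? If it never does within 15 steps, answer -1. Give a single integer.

Step 1: cell (2,1)='T' (+5 fires, +2 burnt)
Step 2: cell (2,1)='F' (+8 fires, +5 burnt)
  -> target ignites at step 2
Step 3: cell (2,1)='.' (+7 fires, +8 burnt)
Step 4: cell (2,1)='.' (+4 fires, +7 burnt)
Step 5: cell (2,1)='.' (+1 fires, +4 burnt)
Step 6: cell (2,1)='.' (+1 fires, +1 burnt)
Step 7: cell (2,1)='.' (+0 fires, +1 burnt)
  fire out at step 7

2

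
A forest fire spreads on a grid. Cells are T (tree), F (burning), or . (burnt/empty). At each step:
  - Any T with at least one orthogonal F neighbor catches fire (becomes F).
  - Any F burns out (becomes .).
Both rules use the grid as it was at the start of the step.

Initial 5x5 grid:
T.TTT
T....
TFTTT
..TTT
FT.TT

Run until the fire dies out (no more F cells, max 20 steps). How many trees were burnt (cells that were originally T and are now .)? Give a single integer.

Step 1: +3 fires, +2 burnt (F count now 3)
Step 2: +3 fires, +3 burnt (F count now 3)
Step 3: +3 fires, +3 burnt (F count now 3)
Step 4: +2 fires, +3 burnt (F count now 2)
Step 5: +1 fires, +2 burnt (F count now 1)
Step 6: +0 fires, +1 burnt (F count now 0)
Fire out after step 6
Initially T: 15, now '.': 22
Total burnt (originally-T cells now '.'): 12

Answer: 12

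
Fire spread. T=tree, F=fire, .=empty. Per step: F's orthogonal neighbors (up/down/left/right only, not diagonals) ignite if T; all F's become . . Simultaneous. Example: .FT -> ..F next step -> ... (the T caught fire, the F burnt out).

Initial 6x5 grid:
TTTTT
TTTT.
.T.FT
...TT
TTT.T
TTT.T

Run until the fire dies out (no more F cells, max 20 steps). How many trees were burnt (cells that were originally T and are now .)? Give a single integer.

Step 1: +3 fires, +1 burnt (F count now 3)
Step 2: +3 fires, +3 burnt (F count now 3)
Step 3: +4 fires, +3 burnt (F count now 4)
Step 4: +4 fires, +4 burnt (F count now 4)
Step 5: +1 fires, +4 burnt (F count now 1)
Step 6: +0 fires, +1 burnt (F count now 0)
Fire out after step 6
Initially T: 21, now '.': 24
Total burnt (originally-T cells now '.'): 15

Answer: 15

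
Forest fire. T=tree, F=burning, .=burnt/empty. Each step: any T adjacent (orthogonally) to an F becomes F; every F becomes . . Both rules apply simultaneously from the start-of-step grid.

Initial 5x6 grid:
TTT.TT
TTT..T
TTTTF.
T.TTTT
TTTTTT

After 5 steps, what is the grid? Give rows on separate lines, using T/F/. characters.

Step 1: 2 trees catch fire, 1 burn out
  TTT.TT
  TTT..T
  TTTF..
  T.TTFT
  TTTTTT
Step 2: 4 trees catch fire, 2 burn out
  TTT.TT
  TTT..T
  TTF...
  T.TF.F
  TTTTFT
Step 3: 5 trees catch fire, 4 burn out
  TTT.TT
  TTF..T
  TF....
  T.F...
  TTTF.F
Step 4: 4 trees catch fire, 5 burn out
  TTF.TT
  TF...T
  F.....
  T.....
  TTF...
Step 5: 4 trees catch fire, 4 burn out
  TF..TT
  F....T
  ......
  F.....
  TF....

TF..TT
F....T
......
F.....
TF....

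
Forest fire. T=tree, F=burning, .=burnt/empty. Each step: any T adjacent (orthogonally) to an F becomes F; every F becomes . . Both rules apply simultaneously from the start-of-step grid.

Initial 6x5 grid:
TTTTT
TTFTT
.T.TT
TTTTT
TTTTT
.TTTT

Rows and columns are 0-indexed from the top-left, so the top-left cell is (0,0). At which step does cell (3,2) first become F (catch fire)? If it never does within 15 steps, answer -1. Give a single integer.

Step 1: cell (3,2)='T' (+3 fires, +1 burnt)
Step 2: cell (3,2)='T' (+6 fires, +3 burnt)
Step 3: cell (3,2)='T' (+5 fires, +6 burnt)
Step 4: cell (3,2)='F' (+5 fires, +5 burnt)
  -> target ignites at step 4
Step 5: cell (3,2)='.' (+5 fires, +5 burnt)
Step 6: cell (3,2)='.' (+2 fires, +5 burnt)
Step 7: cell (3,2)='.' (+0 fires, +2 burnt)
  fire out at step 7

4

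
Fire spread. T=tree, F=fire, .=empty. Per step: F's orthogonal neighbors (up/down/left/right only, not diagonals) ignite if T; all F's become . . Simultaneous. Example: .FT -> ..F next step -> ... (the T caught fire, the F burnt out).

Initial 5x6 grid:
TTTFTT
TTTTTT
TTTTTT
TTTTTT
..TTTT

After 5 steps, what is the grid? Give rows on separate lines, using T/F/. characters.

Step 1: 3 trees catch fire, 1 burn out
  TTF.FT
  TTTFTT
  TTTTTT
  TTTTTT
  ..TTTT
Step 2: 5 trees catch fire, 3 burn out
  TF...F
  TTF.FT
  TTTFTT
  TTTTTT
  ..TTTT
Step 3: 6 trees catch fire, 5 burn out
  F.....
  TF...F
  TTF.FT
  TTTFTT
  ..TTTT
Step 4: 6 trees catch fire, 6 burn out
  ......
  F.....
  TF...F
  TTF.FT
  ..TFTT
Step 5: 5 trees catch fire, 6 burn out
  ......
  ......
  F.....
  TF...F
  ..F.FT

......
......
F.....
TF...F
..F.FT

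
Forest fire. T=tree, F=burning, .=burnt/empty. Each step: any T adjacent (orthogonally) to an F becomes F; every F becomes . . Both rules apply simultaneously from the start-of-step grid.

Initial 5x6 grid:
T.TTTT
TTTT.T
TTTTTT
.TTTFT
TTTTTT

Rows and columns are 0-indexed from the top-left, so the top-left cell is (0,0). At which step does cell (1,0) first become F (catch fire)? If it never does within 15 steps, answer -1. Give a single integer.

Step 1: cell (1,0)='T' (+4 fires, +1 burnt)
Step 2: cell (1,0)='T' (+5 fires, +4 burnt)
Step 3: cell (1,0)='T' (+5 fires, +5 burnt)
Step 4: cell (1,0)='T' (+5 fires, +5 burnt)
Step 5: cell (1,0)='T' (+5 fires, +5 burnt)
Step 6: cell (1,0)='F' (+1 fires, +5 burnt)
  -> target ignites at step 6
Step 7: cell (1,0)='.' (+1 fires, +1 burnt)
Step 8: cell (1,0)='.' (+0 fires, +1 burnt)
  fire out at step 8

6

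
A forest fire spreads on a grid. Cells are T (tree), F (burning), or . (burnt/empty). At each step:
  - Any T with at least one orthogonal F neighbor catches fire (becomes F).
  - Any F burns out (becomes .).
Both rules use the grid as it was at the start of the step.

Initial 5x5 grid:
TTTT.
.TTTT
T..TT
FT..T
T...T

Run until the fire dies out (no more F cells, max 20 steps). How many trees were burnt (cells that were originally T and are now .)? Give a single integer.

Answer: 3

Derivation:
Step 1: +3 fires, +1 burnt (F count now 3)
Step 2: +0 fires, +3 burnt (F count now 0)
Fire out after step 2
Initially T: 15, now '.': 13
Total burnt (originally-T cells now '.'): 3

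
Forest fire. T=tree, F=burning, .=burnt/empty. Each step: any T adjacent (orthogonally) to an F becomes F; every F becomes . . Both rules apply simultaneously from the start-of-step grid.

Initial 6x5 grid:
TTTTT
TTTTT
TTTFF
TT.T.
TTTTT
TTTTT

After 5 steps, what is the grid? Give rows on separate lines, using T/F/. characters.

Step 1: 4 trees catch fire, 2 burn out
  TTTTT
  TTTFF
  TTF..
  TT.F.
  TTTTT
  TTTTT
Step 2: 5 trees catch fire, 4 burn out
  TTTFF
  TTF..
  TF...
  TT...
  TTTFT
  TTTTT
Step 3: 7 trees catch fire, 5 burn out
  TTF..
  TF...
  F....
  TF...
  TTF.F
  TTTFT
Step 4: 6 trees catch fire, 7 burn out
  TF...
  F....
  .....
  F....
  TF...
  TTF.F
Step 5: 3 trees catch fire, 6 burn out
  F....
  .....
  .....
  .....
  F....
  TF...

F....
.....
.....
.....
F....
TF...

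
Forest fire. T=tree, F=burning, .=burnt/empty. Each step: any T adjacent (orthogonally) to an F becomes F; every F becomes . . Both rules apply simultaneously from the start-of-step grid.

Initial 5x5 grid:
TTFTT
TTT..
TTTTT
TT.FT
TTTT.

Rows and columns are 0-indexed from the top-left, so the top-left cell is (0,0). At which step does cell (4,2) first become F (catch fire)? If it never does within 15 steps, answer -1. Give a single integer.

Step 1: cell (4,2)='T' (+6 fires, +2 burnt)
Step 2: cell (4,2)='F' (+6 fires, +6 burnt)
  -> target ignites at step 2
Step 3: cell (4,2)='.' (+3 fires, +6 burnt)
Step 4: cell (4,2)='.' (+3 fires, +3 burnt)
Step 5: cell (4,2)='.' (+1 fires, +3 burnt)
Step 6: cell (4,2)='.' (+0 fires, +1 burnt)
  fire out at step 6

2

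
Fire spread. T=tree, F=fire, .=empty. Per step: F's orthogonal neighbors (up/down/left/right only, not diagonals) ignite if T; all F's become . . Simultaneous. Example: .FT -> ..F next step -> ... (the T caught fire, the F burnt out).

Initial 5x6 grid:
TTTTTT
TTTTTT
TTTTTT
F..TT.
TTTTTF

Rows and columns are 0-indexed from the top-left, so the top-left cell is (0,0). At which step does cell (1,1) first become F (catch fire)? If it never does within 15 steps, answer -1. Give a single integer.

Step 1: cell (1,1)='T' (+3 fires, +2 burnt)
Step 2: cell (1,1)='T' (+5 fires, +3 burnt)
Step 3: cell (1,1)='F' (+6 fires, +5 burnt)
  -> target ignites at step 3
Step 4: cell (1,1)='.' (+5 fires, +6 burnt)
Step 5: cell (1,1)='.' (+4 fires, +5 burnt)
Step 6: cell (1,1)='.' (+2 fires, +4 burnt)
Step 7: cell (1,1)='.' (+0 fires, +2 burnt)
  fire out at step 7

3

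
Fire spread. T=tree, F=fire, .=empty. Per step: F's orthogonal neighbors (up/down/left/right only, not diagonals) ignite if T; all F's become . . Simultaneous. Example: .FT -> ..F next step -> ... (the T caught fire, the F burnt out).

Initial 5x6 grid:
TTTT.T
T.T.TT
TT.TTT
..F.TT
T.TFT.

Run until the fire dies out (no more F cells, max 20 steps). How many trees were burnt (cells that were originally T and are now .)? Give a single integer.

Answer: 10

Derivation:
Step 1: +2 fires, +2 burnt (F count now 2)
Step 2: +1 fires, +2 burnt (F count now 1)
Step 3: +2 fires, +1 burnt (F count now 2)
Step 4: +3 fires, +2 burnt (F count now 3)
Step 5: +1 fires, +3 burnt (F count now 1)
Step 6: +1 fires, +1 burnt (F count now 1)
Step 7: +0 fires, +1 burnt (F count now 0)
Fire out after step 7
Initially T: 19, now '.': 21
Total burnt (originally-T cells now '.'): 10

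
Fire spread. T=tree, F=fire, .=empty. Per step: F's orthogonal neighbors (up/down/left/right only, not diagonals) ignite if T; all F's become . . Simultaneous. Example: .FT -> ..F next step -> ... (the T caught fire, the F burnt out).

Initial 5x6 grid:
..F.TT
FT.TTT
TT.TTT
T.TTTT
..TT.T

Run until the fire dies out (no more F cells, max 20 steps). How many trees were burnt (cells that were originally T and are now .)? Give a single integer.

Step 1: +2 fires, +2 burnt (F count now 2)
Step 2: +2 fires, +2 burnt (F count now 2)
Step 3: +0 fires, +2 burnt (F count now 0)
Fire out after step 3
Initially T: 19, now '.': 15
Total burnt (originally-T cells now '.'): 4

Answer: 4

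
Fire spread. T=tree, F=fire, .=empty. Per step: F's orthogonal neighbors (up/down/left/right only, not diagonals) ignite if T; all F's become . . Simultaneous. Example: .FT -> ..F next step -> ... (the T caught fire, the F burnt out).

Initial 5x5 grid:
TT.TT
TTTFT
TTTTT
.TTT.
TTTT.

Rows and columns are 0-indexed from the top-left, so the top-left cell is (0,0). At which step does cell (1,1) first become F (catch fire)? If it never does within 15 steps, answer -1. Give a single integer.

Step 1: cell (1,1)='T' (+4 fires, +1 burnt)
Step 2: cell (1,1)='F' (+5 fires, +4 burnt)
  -> target ignites at step 2
Step 3: cell (1,1)='.' (+5 fires, +5 burnt)
Step 4: cell (1,1)='.' (+4 fires, +5 burnt)
Step 5: cell (1,1)='.' (+1 fires, +4 burnt)
Step 6: cell (1,1)='.' (+1 fires, +1 burnt)
Step 7: cell (1,1)='.' (+0 fires, +1 burnt)
  fire out at step 7

2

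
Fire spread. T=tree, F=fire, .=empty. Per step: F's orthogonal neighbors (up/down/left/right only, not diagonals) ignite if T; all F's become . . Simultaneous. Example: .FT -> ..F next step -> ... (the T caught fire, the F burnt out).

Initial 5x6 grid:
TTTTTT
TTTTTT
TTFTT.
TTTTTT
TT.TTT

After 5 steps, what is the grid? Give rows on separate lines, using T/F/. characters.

Step 1: 4 trees catch fire, 1 burn out
  TTTTTT
  TTFTTT
  TF.FT.
  TTFTTT
  TT.TTT
Step 2: 7 trees catch fire, 4 burn out
  TTFTTT
  TF.FTT
  F...F.
  TF.FTT
  TT.TTT
Step 3: 8 trees catch fire, 7 burn out
  TF.FTT
  F...FT
  ......
  F...FT
  TF.FTT
Step 4: 6 trees catch fire, 8 burn out
  F...FT
  .....F
  ......
  .....F
  F...FT
Step 5: 2 trees catch fire, 6 burn out
  .....F
  ......
  ......
  ......
  .....F

.....F
......
......
......
.....F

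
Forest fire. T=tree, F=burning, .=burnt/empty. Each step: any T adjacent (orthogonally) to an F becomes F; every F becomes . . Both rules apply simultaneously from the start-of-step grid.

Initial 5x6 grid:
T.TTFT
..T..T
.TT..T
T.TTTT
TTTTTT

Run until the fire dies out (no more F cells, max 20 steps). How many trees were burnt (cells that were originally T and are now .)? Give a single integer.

Answer: 19

Derivation:
Step 1: +2 fires, +1 burnt (F count now 2)
Step 2: +2 fires, +2 burnt (F count now 2)
Step 3: +2 fires, +2 burnt (F count now 2)
Step 4: +2 fires, +2 burnt (F count now 2)
Step 5: +4 fires, +2 burnt (F count now 4)
Step 6: +3 fires, +4 burnt (F count now 3)
Step 7: +2 fires, +3 burnt (F count now 2)
Step 8: +1 fires, +2 burnt (F count now 1)
Step 9: +1 fires, +1 burnt (F count now 1)
Step 10: +0 fires, +1 burnt (F count now 0)
Fire out after step 10
Initially T: 20, now '.': 29
Total burnt (originally-T cells now '.'): 19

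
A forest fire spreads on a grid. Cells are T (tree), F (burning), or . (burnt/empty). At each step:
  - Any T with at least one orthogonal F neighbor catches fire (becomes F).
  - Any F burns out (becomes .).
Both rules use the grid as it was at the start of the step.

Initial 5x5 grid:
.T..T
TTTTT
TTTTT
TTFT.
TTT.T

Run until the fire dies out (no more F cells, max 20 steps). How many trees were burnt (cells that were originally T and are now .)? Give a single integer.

Step 1: +4 fires, +1 burnt (F count now 4)
Step 2: +5 fires, +4 burnt (F count now 5)
Step 3: +5 fires, +5 burnt (F count now 5)
Step 4: +3 fires, +5 burnt (F count now 3)
Step 5: +1 fires, +3 burnt (F count now 1)
Step 6: +0 fires, +1 burnt (F count now 0)
Fire out after step 6
Initially T: 19, now '.': 24
Total burnt (originally-T cells now '.'): 18

Answer: 18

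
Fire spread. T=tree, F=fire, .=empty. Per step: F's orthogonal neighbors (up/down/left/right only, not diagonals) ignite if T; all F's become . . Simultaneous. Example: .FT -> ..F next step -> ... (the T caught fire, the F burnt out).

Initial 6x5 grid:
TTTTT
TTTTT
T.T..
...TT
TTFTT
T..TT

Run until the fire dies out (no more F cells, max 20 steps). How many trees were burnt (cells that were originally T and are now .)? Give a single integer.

Step 1: +2 fires, +1 burnt (F count now 2)
Step 2: +4 fires, +2 burnt (F count now 4)
Step 3: +3 fires, +4 burnt (F count now 3)
Step 4: +0 fires, +3 burnt (F count now 0)
Fire out after step 4
Initially T: 21, now '.': 18
Total burnt (originally-T cells now '.'): 9

Answer: 9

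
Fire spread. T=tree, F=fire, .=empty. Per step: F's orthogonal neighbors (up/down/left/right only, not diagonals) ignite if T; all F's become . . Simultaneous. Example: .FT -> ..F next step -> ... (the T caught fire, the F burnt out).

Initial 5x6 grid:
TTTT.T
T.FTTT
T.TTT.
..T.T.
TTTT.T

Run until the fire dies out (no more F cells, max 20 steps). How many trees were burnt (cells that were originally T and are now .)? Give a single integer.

Step 1: +3 fires, +1 burnt (F count now 3)
Step 2: +5 fires, +3 burnt (F count now 5)
Step 3: +4 fires, +5 burnt (F count now 4)
Step 4: +5 fires, +4 burnt (F count now 5)
Step 5: +2 fires, +5 burnt (F count now 2)
Step 6: +0 fires, +2 burnt (F count now 0)
Fire out after step 6
Initially T: 20, now '.': 29
Total burnt (originally-T cells now '.'): 19

Answer: 19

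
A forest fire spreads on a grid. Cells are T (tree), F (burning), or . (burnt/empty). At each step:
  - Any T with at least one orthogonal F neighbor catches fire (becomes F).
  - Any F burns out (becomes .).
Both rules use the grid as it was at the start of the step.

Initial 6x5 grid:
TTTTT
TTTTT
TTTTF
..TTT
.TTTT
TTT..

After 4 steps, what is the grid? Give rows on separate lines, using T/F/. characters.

Step 1: 3 trees catch fire, 1 burn out
  TTTTT
  TTTTF
  TTTF.
  ..TTF
  .TTTT
  TTT..
Step 2: 5 trees catch fire, 3 burn out
  TTTTF
  TTTF.
  TTF..
  ..TF.
  .TTTF
  TTT..
Step 3: 5 trees catch fire, 5 burn out
  TTTF.
  TTF..
  TF...
  ..F..
  .TTF.
  TTT..
Step 4: 4 trees catch fire, 5 burn out
  TTF..
  TF...
  F....
  .....
  .TF..
  TTT..

TTF..
TF...
F....
.....
.TF..
TTT..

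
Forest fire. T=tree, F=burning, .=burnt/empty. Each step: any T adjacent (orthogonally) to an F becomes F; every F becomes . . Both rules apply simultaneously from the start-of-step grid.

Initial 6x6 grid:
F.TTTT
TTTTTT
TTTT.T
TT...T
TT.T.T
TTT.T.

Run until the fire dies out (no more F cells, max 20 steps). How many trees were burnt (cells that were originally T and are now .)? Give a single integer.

Answer: 24

Derivation:
Step 1: +1 fires, +1 burnt (F count now 1)
Step 2: +2 fires, +1 burnt (F count now 2)
Step 3: +3 fires, +2 burnt (F count now 3)
Step 4: +5 fires, +3 burnt (F count now 5)
Step 5: +5 fires, +5 burnt (F count now 5)
Step 6: +3 fires, +5 burnt (F count now 3)
Step 7: +3 fires, +3 burnt (F count now 3)
Step 8: +1 fires, +3 burnt (F count now 1)
Step 9: +1 fires, +1 burnt (F count now 1)
Step 10: +0 fires, +1 burnt (F count now 0)
Fire out after step 10
Initially T: 26, now '.': 34
Total burnt (originally-T cells now '.'): 24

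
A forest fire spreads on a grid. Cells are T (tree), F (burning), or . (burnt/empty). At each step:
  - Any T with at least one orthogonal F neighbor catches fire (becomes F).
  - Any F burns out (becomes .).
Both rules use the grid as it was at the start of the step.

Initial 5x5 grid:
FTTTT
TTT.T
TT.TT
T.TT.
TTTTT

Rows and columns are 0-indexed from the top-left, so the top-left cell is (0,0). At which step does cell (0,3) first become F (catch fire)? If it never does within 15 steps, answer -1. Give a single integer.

Step 1: cell (0,3)='T' (+2 fires, +1 burnt)
Step 2: cell (0,3)='T' (+3 fires, +2 burnt)
Step 3: cell (0,3)='F' (+4 fires, +3 burnt)
  -> target ignites at step 3
Step 4: cell (0,3)='.' (+2 fires, +4 burnt)
Step 5: cell (0,3)='.' (+2 fires, +2 burnt)
Step 6: cell (0,3)='.' (+2 fires, +2 burnt)
Step 7: cell (0,3)='.' (+3 fires, +2 burnt)
Step 8: cell (0,3)='.' (+2 fires, +3 burnt)
Step 9: cell (0,3)='.' (+0 fires, +2 burnt)
  fire out at step 9

3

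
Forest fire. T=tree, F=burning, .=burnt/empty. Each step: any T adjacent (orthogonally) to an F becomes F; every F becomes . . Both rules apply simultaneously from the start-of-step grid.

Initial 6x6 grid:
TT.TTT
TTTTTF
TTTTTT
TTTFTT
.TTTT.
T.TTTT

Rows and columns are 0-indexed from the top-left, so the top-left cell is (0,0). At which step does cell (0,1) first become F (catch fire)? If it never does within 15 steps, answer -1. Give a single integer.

Step 1: cell (0,1)='T' (+7 fires, +2 burnt)
Step 2: cell (0,1)='T' (+9 fires, +7 burnt)
Step 3: cell (0,1)='T' (+7 fires, +9 burnt)
Step 4: cell (0,1)='T' (+3 fires, +7 burnt)
Step 5: cell (0,1)='F' (+2 fires, +3 burnt)
  -> target ignites at step 5
Step 6: cell (0,1)='.' (+1 fires, +2 burnt)
Step 7: cell (0,1)='.' (+0 fires, +1 burnt)
  fire out at step 7

5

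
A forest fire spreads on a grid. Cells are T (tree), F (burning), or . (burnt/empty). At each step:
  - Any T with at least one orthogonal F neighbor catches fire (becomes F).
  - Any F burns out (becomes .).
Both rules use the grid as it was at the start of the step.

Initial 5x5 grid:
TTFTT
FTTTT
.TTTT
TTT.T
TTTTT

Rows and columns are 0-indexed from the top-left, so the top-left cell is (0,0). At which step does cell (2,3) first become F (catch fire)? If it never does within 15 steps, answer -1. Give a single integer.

Step 1: cell (2,3)='T' (+5 fires, +2 burnt)
Step 2: cell (2,3)='T' (+4 fires, +5 burnt)
Step 3: cell (2,3)='F' (+4 fires, +4 burnt)
  -> target ignites at step 3
Step 4: cell (2,3)='.' (+4 fires, +4 burnt)
Step 5: cell (2,3)='.' (+3 fires, +4 burnt)
Step 6: cell (2,3)='.' (+1 fires, +3 burnt)
Step 7: cell (2,3)='.' (+0 fires, +1 burnt)
  fire out at step 7

3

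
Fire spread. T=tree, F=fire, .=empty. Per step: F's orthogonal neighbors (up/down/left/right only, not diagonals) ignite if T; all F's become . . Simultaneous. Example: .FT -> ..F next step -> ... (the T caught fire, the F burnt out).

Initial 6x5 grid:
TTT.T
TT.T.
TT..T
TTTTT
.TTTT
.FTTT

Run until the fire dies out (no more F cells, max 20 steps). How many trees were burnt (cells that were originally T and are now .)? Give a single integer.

Answer: 20

Derivation:
Step 1: +2 fires, +1 burnt (F count now 2)
Step 2: +3 fires, +2 burnt (F count now 3)
Step 3: +5 fires, +3 burnt (F count now 5)
Step 4: +4 fires, +5 burnt (F count now 4)
Step 5: +3 fires, +4 burnt (F count now 3)
Step 6: +3 fires, +3 burnt (F count now 3)
Step 7: +0 fires, +3 burnt (F count now 0)
Fire out after step 7
Initially T: 22, now '.': 28
Total burnt (originally-T cells now '.'): 20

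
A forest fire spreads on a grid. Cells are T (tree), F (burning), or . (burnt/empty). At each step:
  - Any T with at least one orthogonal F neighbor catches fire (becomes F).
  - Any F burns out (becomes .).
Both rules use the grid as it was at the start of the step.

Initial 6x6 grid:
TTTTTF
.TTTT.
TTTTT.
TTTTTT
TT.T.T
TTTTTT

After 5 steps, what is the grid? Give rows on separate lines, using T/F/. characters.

Step 1: 1 trees catch fire, 1 burn out
  TTTTF.
  .TTTT.
  TTTTT.
  TTTTTT
  TT.T.T
  TTTTTT
Step 2: 2 trees catch fire, 1 burn out
  TTTF..
  .TTTF.
  TTTTT.
  TTTTTT
  TT.T.T
  TTTTTT
Step 3: 3 trees catch fire, 2 burn out
  TTF...
  .TTF..
  TTTTF.
  TTTTTT
  TT.T.T
  TTTTTT
Step 4: 4 trees catch fire, 3 burn out
  TF....
  .TF...
  TTTF..
  TTTTFT
  TT.T.T
  TTTTTT
Step 5: 5 trees catch fire, 4 burn out
  F.....
  .F....
  TTF...
  TTTF.F
  TT.T.T
  TTTTTT

F.....
.F....
TTF...
TTTF.F
TT.T.T
TTTTTT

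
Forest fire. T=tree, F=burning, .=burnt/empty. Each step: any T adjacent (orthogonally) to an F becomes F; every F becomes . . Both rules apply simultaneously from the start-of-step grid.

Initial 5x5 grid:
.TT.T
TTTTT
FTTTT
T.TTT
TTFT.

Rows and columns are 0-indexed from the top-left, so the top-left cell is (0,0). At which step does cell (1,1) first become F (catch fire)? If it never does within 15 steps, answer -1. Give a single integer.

Step 1: cell (1,1)='T' (+6 fires, +2 burnt)
Step 2: cell (1,1)='F' (+4 fires, +6 burnt)
  -> target ignites at step 2
Step 3: cell (1,1)='.' (+4 fires, +4 burnt)
Step 4: cell (1,1)='.' (+3 fires, +4 burnt)
Step 5: cell (1,1)='.' (+1 fires, +3 burnt)
Step 6: cell (1,1)='.' (+1 fires, +1 burnt)
Step 7: cell (1,1)='.' (+0 fires, +1 burnt)
  fire out at step 7

2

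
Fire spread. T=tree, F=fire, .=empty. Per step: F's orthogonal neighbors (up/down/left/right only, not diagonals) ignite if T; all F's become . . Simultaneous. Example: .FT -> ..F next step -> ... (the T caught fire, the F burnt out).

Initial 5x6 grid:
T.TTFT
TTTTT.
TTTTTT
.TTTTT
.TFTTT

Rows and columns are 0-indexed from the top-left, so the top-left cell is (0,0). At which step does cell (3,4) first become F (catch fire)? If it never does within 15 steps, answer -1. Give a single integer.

Step 1: cell (3,4)='T' (+6 fires, +2 burnt)
Step 2: cell (3,4)='T' (+7 fires, +6 burnt)
Step 3: cell (3,4)='F' (+6 fires, +7 burnt)
  -> target ignites at step 3
Step 4: cell (3,4)='.' (+3 fires, +6 burnt)
Step 5: cell (3,4)='.' (+1 fires, +3 burnt)
Step 6: cell (3,4)='.' (+1 fires, +1 burnt)
Step 7: cell (3,4)='.' (+0 fires, +1 burnt)
  fire out at step 7

3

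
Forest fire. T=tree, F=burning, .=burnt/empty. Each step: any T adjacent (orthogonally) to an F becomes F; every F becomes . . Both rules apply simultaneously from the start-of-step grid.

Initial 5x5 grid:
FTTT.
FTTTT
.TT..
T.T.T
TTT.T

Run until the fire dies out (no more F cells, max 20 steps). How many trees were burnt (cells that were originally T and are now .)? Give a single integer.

Answer: 14

Derivation:
Step 1: +2 fires, +2 burnt (F count now 2)
Step 2: +3 fires, +2 burnt (F count now 3)
Step 3: +3 fires, +3 burnt (F count now 3)
Step 4: +2 fires, +3 burnt (F count now 2)
Step 5: +1 fires, +2 burnt (F count now 1)
Step 6: +1 fires, +1 burnt (F count now 1)
Step 7: +1 fires, +1 burnt (F count now 1)
Step 8: +1 fires, +1 burnt (F count now 1)
Step 9: +0 fires, +1 burnt (F count now 0)
Fire out after step 9
Initially T: 16, now '.': 23
Total burnt (originally-T cells now '.'): 14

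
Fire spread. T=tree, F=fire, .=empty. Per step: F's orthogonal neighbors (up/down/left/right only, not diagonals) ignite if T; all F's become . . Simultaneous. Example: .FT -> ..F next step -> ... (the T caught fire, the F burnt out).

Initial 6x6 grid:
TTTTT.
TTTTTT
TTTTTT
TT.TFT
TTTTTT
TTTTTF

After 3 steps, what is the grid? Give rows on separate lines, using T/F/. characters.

Step 1: 6 trees catch fire, 2 burn out
  TTTTT.
  TTTTTT
  TTTTFT
  TT.F.F
  TTTTFF
  TTTTF.
Step 2: 5 trees catch fire, 6 burn out
  TTTTT.
  TTTTFT
  TTTF.F
  TT....
  TTTF..
  TTTF..
Step 3: 6 trees catch fire, 5 burn out
  TTTTF.
  TTTF.F
  TTF...
  TT....
  TTF...
  TTF...

TTTTF.
TTTF.F
TTF...
TT....
TTF...
TTF...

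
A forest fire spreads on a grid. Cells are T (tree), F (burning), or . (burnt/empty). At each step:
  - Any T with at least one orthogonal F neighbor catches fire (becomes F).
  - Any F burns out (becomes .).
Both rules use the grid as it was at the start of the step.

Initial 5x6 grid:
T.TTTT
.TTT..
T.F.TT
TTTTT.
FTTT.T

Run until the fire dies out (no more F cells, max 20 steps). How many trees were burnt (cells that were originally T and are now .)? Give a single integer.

Step 1: +4 fires, +2 burnt (F count now 4)
Step 2: +7 fires, +4 burnt (F count now 7)
Step 3: +3 fires, +7 burnt (F count now 3)
Step 4: +2 fires, +3 burnt (F count now 2)
Step 5: +2 fires, +2 burnt (F count now 2)
Step 6: +0 fires, +2 burnt (F count now 0)
Fire out after step 6
Initially T: 20, now '.': 28
Total burnt (originally-T cells now '.'): 18

Answer: 18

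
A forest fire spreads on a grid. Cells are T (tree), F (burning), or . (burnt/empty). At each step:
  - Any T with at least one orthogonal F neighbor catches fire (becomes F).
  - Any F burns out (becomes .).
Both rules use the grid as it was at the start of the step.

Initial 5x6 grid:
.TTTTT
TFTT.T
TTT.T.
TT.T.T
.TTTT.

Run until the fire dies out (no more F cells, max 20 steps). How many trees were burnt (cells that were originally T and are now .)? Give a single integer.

Answer: 19

Derivation:
Step 1: +4 fires, +1 burnt (F count now 4)
Step 2: +5 fires, +4 burnt (F count now 5)
Step 3: +3 fires, +5 burnt (F count now 3)
Step 4: +2 fires, +3 burnt (F count now 2)
Step 5: +2 fires, +2 burnt (F count now 2)
Step 6: +3 fires, +2 burnt (F count now 3)
Step 7: +0 fires, +3 burnt (F count now 0)
Fire out after step 7
Initially T: 21, now '.': 28
Total burnt (originally-T cells now '.'): 19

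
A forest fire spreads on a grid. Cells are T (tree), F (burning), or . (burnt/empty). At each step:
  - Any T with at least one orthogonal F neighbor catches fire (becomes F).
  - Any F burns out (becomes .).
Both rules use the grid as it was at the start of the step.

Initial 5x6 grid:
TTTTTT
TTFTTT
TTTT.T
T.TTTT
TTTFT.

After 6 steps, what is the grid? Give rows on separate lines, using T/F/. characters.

Step 1: 7 trees catch fire, 2 burn out
  TTFTTT
  TF.FTT
  TTFT.T
  T.TFTT
  TTF.F.
Step 2: 9 trees catch fire, 7 burn out
  TF.FTT
  F...FT
  TF.F.T
  T.F.FT
  TF....
Step 3: 6 trees catch fire, 9 burn out
  F...FT
  .....F
  F....T
  T....F
  F.....
Step 4: 3 trees catch fire, 6 burn out
  .....F
  ......
  .....F
  F.....
  ......
Step 5: 0 trees catch fire, 3 burn out
  ......
  ......
  ......
  ......
  ......
Step 6: 0 trees catch fire, 0 burn out
  ......
  ......
  ......
  ......
  ......

......
......
......
......
......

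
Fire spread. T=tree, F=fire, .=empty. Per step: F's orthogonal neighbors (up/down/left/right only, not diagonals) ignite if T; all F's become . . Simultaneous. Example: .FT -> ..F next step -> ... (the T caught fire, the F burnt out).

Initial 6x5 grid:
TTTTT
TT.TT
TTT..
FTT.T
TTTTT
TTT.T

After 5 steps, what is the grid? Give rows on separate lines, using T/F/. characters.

Step 1: 3 trees catch fire, 1 burn out
  TTTTT
  TT.TT
  FTT..
  .FT.T
  FTTTT
  TTT.T
Step 2: 5 trees catch fire, 3 burn out
  TTTTT
  FT.TT
  .FT..
  ..F.T
  .FTTT
  FTT.T
Step 3: 5 trees catch fire, 5 burn out
  FTTTT
  .F.TT
  ..F..
  ....T
  ..FTT
  .FT.T
Step 4: 3 trees catch fire, 5 burn out
  .FTTT
  ...TT
  .....
  ....T
  ...FT
  ..F.T
Step 5: 2 trees catch fire, 3 burn out
  ..FTT
  ...TT
  .....
  ....T
  ....F
  ....T

..FTT
...TT
.....
....T
....F
....T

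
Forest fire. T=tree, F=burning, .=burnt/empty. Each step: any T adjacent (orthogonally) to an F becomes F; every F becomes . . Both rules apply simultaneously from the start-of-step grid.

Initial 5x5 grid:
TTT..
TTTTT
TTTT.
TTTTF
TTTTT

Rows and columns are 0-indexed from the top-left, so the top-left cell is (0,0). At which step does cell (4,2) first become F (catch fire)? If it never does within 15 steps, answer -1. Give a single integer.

Step 1: cell (4,2)='T' (+2 fires, +1 burnt)
Step 2: cell (4,2)='T' (+3 fires, +2 burnt)
Step 3: cell (4,2)='F' (+4 fires, +3 burnt)
  -> target ignites at step 3
Step 4: cell (4,2)='.' (+5 fires, +4 burnt)
Step 5: cell (4,2)='.' (+4 fires, +5 burnt)
Step 6: cell (4,2)='.' (+2 fires, +4 burnt)
Step 7: cell (4,2)='.' (+1 fires, +2 burnt)
Step 8: cell (4,2)='.' (+0 fires, +1 burnt)
  fire out at step 8

3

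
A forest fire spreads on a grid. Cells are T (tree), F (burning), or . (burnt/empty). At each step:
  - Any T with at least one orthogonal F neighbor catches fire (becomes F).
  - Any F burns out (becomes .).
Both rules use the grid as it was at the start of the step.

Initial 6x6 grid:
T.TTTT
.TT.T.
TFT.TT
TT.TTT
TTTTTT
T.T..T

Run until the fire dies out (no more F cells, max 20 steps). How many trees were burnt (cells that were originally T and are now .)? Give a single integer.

Answer: 25

Derivation:
Step 1: +4 fires, +1 burnt (F count now 4)
Step 2: +3 fires, +4 burnt (F count now 3)
Step 3: +3 fires, +3 burnt (F count now 3)
Step 4: +4 fires, +3 burnt (F count now 4)
Step 5: +3 fires, +4 burnt (F count now 3)
Step 6: +4 fires, +3 burnt (F count now 4)
Step 7: +3 fires, +4 burnt (F count now 3)
Step 8: +1 fires, +3 burnt (F count now 1)
Step 9: +0 fires, +1 burnt (F count now 0)
Fire out after step 9
Initially T: 26, now '.': 35
Total burnt (originally-T cells now '.'): 25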